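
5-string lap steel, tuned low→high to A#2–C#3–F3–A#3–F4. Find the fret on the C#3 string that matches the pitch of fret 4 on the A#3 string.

13

A#3 at fret 4 is A#3 + 4 semitones = D4.
The open C#3 string is 9 semitones below the open A#3, so the same pitch on the C#3 string lies at fret 4 + 9 = 13.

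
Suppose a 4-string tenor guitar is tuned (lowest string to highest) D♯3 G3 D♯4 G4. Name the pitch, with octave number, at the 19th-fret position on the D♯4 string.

The open D♯4 string plus 19 semitones: D#–E–F–F#–…–G#–A–A#.
The walk passes from B into C once, so the octave number goes from 4 to 5.
(Equivalently spelled B♭5.)

A♯5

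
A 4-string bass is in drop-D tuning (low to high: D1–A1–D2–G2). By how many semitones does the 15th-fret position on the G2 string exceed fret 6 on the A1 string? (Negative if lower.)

G2 at fret 15 → A#3 (MIDI 58); A1 at fret 6 → D#2 (MIDI 39).
58 − 39 = 19, so the two pitches are 19 semitones apart.

19 semitones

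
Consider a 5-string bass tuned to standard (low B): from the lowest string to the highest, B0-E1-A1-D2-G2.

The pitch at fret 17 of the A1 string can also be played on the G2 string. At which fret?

A1 at fret 17 is A1 + 17 semitones = D3.
The open G2 string is 10 semitones above the open A1, so the same pitch on the G2 string lies at fret 17 − 10 = 7.

7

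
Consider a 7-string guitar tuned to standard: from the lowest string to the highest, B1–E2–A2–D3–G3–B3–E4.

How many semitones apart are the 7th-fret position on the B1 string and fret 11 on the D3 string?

B1 at fret 7 → F#2 (MIDI 42); D3 at fret 11 → C#4 (MIDI 61).
42 − 61 = -19, so the two pitches are 19 semitones apart, with C#4 the higher.

19 semitones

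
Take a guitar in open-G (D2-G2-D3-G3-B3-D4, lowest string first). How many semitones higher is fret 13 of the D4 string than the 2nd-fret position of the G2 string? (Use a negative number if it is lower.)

D4 at fret 13 → D#5 (MIDI 75); G2 at fret 2 → A2 (MIDI 45).
75 − 45 = 30, so the two pitches are 30 semitones apart.

30 semitones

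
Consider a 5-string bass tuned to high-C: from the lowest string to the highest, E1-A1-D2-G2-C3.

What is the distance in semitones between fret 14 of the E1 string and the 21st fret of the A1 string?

12 semitones

E1 at fret 14 → F#2 (MIDI 42); A1 at fret 21 → F#3 (MIDI 54).
42 − 54 = -12, so the two pitches are 12 semitones apart, with F#3 the higher.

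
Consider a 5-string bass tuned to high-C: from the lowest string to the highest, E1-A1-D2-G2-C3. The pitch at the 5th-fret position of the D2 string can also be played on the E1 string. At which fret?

15

D2 at fret 5 is D2 + 5 semitones = G2.
The open E1 string is 10 semitones below the open D2, so the same pitch on the E1 string lies at fret 5 + 10 = 15.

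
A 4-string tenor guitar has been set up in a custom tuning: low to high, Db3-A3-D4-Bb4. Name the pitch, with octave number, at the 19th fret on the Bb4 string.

Bb4 is MIDI 70. Adding 19 gives 89, which is F6.

F6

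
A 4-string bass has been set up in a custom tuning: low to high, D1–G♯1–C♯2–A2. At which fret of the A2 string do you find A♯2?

1

A♯2 is 1 semitone above the open A2 (A–A#), so it sits at fret 1.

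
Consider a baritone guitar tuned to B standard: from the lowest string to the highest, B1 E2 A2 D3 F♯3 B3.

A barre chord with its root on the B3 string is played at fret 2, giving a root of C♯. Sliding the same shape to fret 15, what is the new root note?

Moving from fret 2 to fret 15 shifts the root by 13 semitones.
C♯ up 13 semitones is D.

D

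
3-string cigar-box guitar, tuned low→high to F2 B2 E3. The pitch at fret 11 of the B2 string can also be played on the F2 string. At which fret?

B2 at fret 11 is B2 + 11 semitones = Bb3.
The open F2 string is 6 semitones below the open B2, so the same pitch on the F2 string lies at fret 11 + 6 = 17.

17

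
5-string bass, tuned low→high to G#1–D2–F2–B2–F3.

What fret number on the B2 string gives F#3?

7

F#3 is 7 semitones above the open B2 (B–C–C#–D–D#–E–F–F#), so it sits at fret 7.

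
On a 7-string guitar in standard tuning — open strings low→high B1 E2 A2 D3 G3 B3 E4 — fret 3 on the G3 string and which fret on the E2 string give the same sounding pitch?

18

Fret 3 on G3 is MIDI 55 + 3 = 58 (A#3). On the E2 string (open MIDI 40), that pitch is 58 − 40 = fret 18.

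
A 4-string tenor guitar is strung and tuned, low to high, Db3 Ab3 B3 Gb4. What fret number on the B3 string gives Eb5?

16

Eb5 is 16 semitones above the open B3 (B–C–Db–D–…–Db–D–Eb), so it sits at fret 16.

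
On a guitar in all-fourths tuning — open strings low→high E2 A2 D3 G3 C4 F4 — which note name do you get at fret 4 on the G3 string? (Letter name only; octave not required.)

The open G3 string plus 4 semitones: G–G#–A–A#–B.

B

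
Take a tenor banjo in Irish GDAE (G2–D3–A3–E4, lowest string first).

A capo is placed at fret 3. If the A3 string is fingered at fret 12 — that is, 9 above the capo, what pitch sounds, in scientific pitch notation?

A4

The capo raises the open A3 by 3 semitones to C4; fretting 9 more gives A3 + 3 + 9 = A3 + 12 semitones = A4.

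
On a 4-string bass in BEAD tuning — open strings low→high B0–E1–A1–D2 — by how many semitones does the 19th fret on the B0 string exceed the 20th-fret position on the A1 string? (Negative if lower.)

B0 at fret 19 → F♯2 (MIDI 42); A1 at fret 20 → F3 (MIDI 53).
42 − 53 = -11, so the two pitches are 11 semitones apart.

-11 semitones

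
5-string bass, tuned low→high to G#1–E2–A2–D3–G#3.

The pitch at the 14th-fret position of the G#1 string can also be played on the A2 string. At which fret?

Fret 14 on G#1 is MIDI 32 + 14 = 46 (A#2). On the A2 string (open MIDI 45), that pitch is 46 − 45 = fret 1.

1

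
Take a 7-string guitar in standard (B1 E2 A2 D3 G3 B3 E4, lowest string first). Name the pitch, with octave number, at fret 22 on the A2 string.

A2 is MIDI 45. Adding 22 gives 67, which is G4.

G4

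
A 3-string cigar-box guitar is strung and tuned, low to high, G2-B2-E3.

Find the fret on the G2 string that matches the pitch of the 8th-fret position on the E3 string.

Fret 8 on E3 is MIDI 52 + 8 = 60 (C4). On the G2 string (open MIDI 43), that pitch is 60 − 43 = fret 17.

17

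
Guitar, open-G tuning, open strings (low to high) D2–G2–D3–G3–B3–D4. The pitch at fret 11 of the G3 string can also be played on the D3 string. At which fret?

Fret 11 on G3 is MIDI 55 + 11 = 66 (F#4). On the D3 string (open MIDI 50), that pitch is 66 − 50 = fret 16.

16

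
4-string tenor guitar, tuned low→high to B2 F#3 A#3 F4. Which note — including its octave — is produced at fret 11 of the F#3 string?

The open F#3 string plus 11 semitones: F#–G–G#–A–…–D#–E–F.
The walk passes from B into C once, so the octave number goes from 3 to 4.

F4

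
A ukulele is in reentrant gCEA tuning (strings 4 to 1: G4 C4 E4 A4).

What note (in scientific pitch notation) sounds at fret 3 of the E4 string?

The open E4 string plus 3 semitones: E–F–F#–G.
No B→C boundary is crossed, so the octave stays at 4.

G4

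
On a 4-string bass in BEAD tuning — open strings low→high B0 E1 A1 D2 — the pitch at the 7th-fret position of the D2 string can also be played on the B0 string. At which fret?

22

D2 at fret 7 is D2 + 7 semitones = A2.
The open B0 string is 15 semitones below the open D2, so the same pitch on the B0 string lies at fret 7 + 15 = 22.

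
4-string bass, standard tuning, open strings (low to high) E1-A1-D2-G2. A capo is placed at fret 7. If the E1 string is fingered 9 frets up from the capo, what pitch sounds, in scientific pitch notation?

The capo raises the open E1 by 7 semitones to B1; fretting 9 more gives E1 + 7 + 9 = E1 + 16 semitones = G♯2.
(Also written A♭.)

G♯2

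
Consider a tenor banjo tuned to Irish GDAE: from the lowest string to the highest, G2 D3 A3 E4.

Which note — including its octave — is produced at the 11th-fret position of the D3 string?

Each fret is one semitone, so D3 + 11 = C#4.

C#4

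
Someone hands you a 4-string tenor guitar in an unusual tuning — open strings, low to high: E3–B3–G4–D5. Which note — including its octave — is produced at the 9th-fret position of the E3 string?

E3 is MIDI 52. Adding 9 gives 61, which is C#4.

C#4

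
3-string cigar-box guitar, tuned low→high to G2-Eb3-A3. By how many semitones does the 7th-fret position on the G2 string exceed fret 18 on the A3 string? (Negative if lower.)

G2 at fret 7 → D3 (MIDI 50); A3 at fret 18 → Eb5 (MIDI 75).
50 − 75 = -25, so the two pitches are 25 semitones apart.

-25 semitones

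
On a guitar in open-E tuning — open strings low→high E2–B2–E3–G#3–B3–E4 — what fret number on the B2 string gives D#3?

D#3 is 4 semitones above the open B2 (B–C–C#–D–D#), so it sits at fret 4.

4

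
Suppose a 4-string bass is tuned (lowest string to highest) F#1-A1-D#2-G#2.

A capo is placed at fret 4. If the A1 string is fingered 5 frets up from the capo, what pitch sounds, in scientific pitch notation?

F#2

The capo raises the open A1 by 4 semitones to C#2; fretting 5 more gives A1 + 4 + 5 = A1 + 9 semitones = F#2.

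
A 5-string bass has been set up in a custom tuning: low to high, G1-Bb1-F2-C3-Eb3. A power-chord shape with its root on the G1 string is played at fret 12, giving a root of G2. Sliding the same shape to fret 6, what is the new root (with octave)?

Db2

Moving from fret 12 to fret 6 shifts the root by -6 semitones.
G2 down 6 semitones is Db2.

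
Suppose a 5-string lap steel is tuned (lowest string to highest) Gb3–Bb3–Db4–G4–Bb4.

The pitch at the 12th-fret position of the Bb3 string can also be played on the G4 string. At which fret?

3

Fret 12 on Bb3 is MIDI 58 + 12 = 70 (Bb4). On the G4 string (open MIDI 67), that pitch is 70 − 67 = fret 3.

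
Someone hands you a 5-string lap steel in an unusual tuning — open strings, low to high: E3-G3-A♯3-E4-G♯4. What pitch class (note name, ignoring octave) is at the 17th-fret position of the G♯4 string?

The open G♯4 string plus 17 semitones: G#–A–A#–B–…–B–C–C#.

C♯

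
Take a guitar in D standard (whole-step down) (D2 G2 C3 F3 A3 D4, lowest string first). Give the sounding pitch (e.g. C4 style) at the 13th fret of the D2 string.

D#3

The open D2 string plus 13 semitones: D–D#–E–F–…–C#–D–D#.
The walk passes from B into C once, so the octave number goes from 2 to 3.
(Equivalently spelled Eb3.)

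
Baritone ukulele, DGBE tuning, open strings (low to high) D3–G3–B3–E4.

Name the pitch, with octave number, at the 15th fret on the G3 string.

A#4

G3 is MIDI 55. Adding 15 gives 70, which is A#4.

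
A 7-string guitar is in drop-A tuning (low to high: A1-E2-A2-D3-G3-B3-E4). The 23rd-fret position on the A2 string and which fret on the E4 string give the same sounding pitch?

Fret 23 on A2 is MIDI 45 + 23 = 68 (G♯4). On the E4 string (open MIDI 64), that pitch is 68 − 64 = fret 4.

4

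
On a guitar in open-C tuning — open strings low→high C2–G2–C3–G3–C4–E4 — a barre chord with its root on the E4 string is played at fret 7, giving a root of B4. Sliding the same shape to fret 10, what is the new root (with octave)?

D5

Moving from fret 7 to fret 10 shifts the root by 3 semitones.
B4 up 3 semitones is D5.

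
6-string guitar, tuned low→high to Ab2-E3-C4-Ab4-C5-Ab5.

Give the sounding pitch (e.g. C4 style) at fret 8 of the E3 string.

E3 is MIDI 52. Adding 8 gives 60, which is C4.

C4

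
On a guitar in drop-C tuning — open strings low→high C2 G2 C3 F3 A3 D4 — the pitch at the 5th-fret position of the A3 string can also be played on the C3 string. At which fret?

Fret 5 on A3 is MIDI 57 + 5 = 62 (D4). On the C3 string (open MIDI 48), that pitch is 62 − 48 = fret 14.

14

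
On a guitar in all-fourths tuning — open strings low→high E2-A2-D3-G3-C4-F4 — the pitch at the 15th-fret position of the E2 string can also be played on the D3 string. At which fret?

E2 at fret 15 is E2 + 15 semitones = G3.
The open D3 string is 10 semitones above the open E2, so the same pitch on the D3 string lies at fret 15 − 10 = 5.

5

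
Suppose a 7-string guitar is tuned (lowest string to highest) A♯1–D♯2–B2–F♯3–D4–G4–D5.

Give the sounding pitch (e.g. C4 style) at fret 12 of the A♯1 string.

Each fret is one semitone, so A♯1 + 12 = A♯2.

A♯2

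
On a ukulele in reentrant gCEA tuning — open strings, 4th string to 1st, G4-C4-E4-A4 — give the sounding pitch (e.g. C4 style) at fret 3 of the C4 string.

D#4

Each fret is one semitone, so C4 + 3 = D#4.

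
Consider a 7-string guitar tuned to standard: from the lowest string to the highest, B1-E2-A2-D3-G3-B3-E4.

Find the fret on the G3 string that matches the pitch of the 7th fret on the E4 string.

Fret 7 on E4 is MIDI 64 + 7 = 71 (B4). On the G3 string (open MIDI 55), that pitch is 71 − 55 = fret 16.

16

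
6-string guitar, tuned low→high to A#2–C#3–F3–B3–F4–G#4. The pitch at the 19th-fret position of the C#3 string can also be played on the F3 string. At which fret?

15

C#3 at fret 19 is C#3 + 19 semitones = G#4.
The open F3 string is 4 semitones above the open C#3, so the same pitch on the F3 string lies at fret 19 − 4 = 15.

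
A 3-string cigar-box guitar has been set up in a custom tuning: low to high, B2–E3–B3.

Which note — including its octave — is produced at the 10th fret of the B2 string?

A3

B2 is MIDI 47. Adding 10 gives 57, which is A3.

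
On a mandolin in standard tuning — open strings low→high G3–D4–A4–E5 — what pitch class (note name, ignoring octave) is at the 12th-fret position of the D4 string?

D

D4 is MIDI 62. Adding 12 gives 74; 74 mod 12 = 2, i.e. D.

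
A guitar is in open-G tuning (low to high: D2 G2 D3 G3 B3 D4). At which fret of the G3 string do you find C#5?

18

C#5 is 18 semitones above the open G3 (G–G#–A–A#–…–B–C–C#), so it sits at fret 18.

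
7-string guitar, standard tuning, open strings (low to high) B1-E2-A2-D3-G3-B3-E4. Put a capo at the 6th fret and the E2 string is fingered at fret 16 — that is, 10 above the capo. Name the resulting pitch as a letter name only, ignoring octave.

The capo raises the open E2 by 6 semitones to A#2; fretting 10 more gives E2 + 6 + 10 = E2 + 16 semitones, landing on G#.
(Also written Ab.)

G#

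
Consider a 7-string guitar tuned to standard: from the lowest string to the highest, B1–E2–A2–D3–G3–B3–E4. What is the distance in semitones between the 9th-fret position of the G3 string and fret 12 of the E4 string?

12 semitones

G3 at fret 9 → E4 (MIDI 64); E4 at fret 12 → E5 (MIDI 76).
64 − 76 = -12, so the two pitches are 12 semitones apart, with E5 the higher.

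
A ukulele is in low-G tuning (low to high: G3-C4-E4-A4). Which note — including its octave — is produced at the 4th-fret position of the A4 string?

C♯5

Each fret is one semitone, so A4 + 4 = C♯5.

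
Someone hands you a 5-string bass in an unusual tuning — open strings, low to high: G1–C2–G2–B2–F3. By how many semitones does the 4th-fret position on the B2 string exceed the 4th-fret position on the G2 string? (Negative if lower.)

B2 at fret 4 → Eb3 (MIDI 51); G2 at fret 4 → B2 (MIDI 47).
51 − 47 = 4, so the two pitches are 4 semitones apart.

4 semitones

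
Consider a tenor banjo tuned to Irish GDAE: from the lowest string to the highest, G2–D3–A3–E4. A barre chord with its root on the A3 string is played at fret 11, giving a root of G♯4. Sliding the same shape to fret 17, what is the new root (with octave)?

Moving from fret 11 to fret 17 shifts the root by 6 semitones.
G♯4 up 6 semitones is D5.

D5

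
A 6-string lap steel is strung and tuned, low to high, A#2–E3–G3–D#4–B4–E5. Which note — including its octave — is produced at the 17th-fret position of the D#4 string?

G#5

Each fret is one semitone, so D#4 + 17 = G#5.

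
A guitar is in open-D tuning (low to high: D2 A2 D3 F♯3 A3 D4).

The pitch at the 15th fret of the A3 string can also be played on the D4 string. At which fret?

Fret 15 on A3 is MIDI 57 + 15 = 72 (C5). On the D4 string (open MIDI 62), that pitch is 72 − 62 = fret 10.

10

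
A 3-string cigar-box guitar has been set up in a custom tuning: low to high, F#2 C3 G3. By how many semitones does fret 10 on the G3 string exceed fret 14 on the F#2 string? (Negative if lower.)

9 semitones

G3 at fret 10 → F4 (MIDI 65); F#2 at fret 14 → G#3 (MIDI 56).
65 − 56 = 9, so the two pitches are 9 semitones apart.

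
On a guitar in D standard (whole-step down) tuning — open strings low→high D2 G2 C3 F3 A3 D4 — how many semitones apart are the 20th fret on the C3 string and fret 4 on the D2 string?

C3 at fret 20 → G#4 (MIDI 68); D2 at fret 4 → F#2 (MIDI 42).
68 − 42 = 26, so the two pitches are 26 semitones apart, with G#4 the higher.

26 semitones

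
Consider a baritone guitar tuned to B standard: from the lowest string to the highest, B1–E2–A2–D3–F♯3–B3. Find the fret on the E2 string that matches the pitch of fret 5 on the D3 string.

15

Fret 5 on D3 is MIDI 50 + 5 = 55 (G3). On the E2 string (open MIDI 40), that pitch is 55 − 40 = fret 15.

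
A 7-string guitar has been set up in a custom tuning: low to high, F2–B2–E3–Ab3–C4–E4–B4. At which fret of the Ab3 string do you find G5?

23

G5 is 23 semitones above the open Ab3 (Ab–A–Bb–B–…–F–Gb–G), so it sits at fret 23.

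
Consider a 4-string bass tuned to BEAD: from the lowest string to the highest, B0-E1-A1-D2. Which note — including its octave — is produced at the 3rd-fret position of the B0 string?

Each fret is one semitone, so B0 + 3 = D1.

D1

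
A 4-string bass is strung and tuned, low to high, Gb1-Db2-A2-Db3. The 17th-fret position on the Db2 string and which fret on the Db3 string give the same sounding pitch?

5

Db2 at fret 17 is Db2 + 17 semitones = Gb3.
The open Db3 string is 12 semitones above the open Db2, so the same pitch on the Db3 string lies at fret 17 − 12 = 5.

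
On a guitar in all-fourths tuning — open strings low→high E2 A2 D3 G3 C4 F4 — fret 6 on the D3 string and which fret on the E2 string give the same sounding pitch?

D3 at fret 6 is D3 + 6 semitones = G#3.
The open E2 string is 10 semitones below the open D3, so the same pitch on the E2 string lies at fret 6 + 10 = 16.

16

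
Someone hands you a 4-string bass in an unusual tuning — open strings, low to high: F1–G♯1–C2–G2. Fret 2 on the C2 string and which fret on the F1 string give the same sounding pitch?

9

C2 at fret 2 is C2 + 2 semitones = D2.
The open F1 string is 7 semitones below the open C2, so the same pitch on the F1 string lies at fret 2 + 7 = 9.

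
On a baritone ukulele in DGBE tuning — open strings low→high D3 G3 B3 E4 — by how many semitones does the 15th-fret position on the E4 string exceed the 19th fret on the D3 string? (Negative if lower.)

E4 at fret 15 → G5 (MIDI 79); D3 at fret 19 → A4 (MIDI 69).
79 − 69 = 10, so the two pitches are 10 semitones apart.

10 semitones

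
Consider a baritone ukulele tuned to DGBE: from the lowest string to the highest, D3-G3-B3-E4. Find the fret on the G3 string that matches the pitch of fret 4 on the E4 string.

E4 at fret 4 is E4 + 4 semitones = G♯4.
The open G3 string is 9 semitones below the open E4, so the same pitch on the G3 string lies at fret 4 + 9 = 13.

13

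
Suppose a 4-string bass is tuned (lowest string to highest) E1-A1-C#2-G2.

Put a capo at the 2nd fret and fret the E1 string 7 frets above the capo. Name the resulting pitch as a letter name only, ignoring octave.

C#

The capo raises the open E1 by 2 semitones to F#1; fretting 7 more gives E1 + 2 + 7 = E1 + 9 semitones, landing on C#.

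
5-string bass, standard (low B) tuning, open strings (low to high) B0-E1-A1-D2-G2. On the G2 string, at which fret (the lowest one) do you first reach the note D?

7

From G2, count semitones up the chromatic scale until reaching D: G–G#–A–A#–B–C–C#–D — 7 steps.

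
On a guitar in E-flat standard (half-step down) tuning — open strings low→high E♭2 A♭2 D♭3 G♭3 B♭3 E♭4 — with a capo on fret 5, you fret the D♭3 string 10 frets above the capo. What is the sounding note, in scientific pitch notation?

The capo raises the open D♭3 by 5 semitones to G♭3; fretting 10 more gives D♭3 + 5 + 10 = D♭3 + 15 semitones = E4.

E4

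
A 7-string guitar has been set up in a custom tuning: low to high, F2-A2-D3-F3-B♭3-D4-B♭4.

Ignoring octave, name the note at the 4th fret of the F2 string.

Each fret is one semitone, so F2 + 4 = A.

A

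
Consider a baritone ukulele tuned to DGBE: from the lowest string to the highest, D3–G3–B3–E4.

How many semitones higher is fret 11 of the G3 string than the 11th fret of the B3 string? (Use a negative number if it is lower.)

G3 at fret 11 → F♯4 (MIDI 66); B3 at fret 11 → A♯4 (MIDI 70).
66 − 70 = -4, so the two pitches are 4 semitones apart.

-4 semitones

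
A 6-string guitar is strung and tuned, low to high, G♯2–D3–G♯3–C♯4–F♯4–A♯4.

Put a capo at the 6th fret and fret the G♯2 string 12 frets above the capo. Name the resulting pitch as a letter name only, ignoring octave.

D

The capo raises the open G♯2 by 6 semitones to D3; fretting 12 more gives G♯2 + 6 + 12 = G♯2 + 18 semitones, landing on D.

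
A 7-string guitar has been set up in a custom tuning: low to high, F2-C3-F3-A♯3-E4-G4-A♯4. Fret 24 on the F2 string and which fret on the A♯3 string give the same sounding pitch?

7

F2 at fret 24 is F2 + 24 semitones = F4.
The open A♯3 string is 17 semitones above the open F2, so the same pitch on the A♯3 string lies at fret 24 − 17 = 7.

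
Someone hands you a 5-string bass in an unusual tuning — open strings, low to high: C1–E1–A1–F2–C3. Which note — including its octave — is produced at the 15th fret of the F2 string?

The open F2 string plus 15 semitones: F–Gb–G–Ab–…–Gb–G–Ab.
The walk passes from B into C once, so the octave number goes from 2 to 3.

Ab3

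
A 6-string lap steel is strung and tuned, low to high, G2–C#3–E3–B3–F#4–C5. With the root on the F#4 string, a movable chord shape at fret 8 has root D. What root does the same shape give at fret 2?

G#

Moving from fret 8 to fret 2 shifts the root by -6 semitones.
D down 6 semitones is G#.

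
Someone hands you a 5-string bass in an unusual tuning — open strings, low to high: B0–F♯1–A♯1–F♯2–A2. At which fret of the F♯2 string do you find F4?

23

F4 is 23 semitones above the open F♯2 (F#–G–G#–A–…–D#–E–F), so it sits at fret 23.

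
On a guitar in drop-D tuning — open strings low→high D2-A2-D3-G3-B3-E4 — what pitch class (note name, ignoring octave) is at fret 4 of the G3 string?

B

Each fret is one semitone, so G3 + 4 = B.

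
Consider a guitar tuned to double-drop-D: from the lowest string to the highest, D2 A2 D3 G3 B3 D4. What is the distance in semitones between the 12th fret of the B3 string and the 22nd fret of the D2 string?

B3 at fret 12 → B4 (MIDI 71); D2 at fret 22 → C4 (MIDI 60).
71 − 60 = 11, so the two pitches are 11 semitones apart, with B4 the higher.

11 semitones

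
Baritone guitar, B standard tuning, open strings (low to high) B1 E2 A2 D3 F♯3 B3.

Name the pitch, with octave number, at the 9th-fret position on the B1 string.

The open B1 string plus 9 semitones: B–C–C#–D–D#–E–F–F#–G–G#.
The walk passes from B into C once, so the octave number goes from 1 to 2.
(Equivalently spelled A♭2.)

G♯2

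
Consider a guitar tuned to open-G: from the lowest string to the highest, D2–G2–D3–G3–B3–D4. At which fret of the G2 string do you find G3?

G3 is 12 semitones above the open G2 (G–G#–A–A#–…–F–F#–G), so it sits at fret 12.

12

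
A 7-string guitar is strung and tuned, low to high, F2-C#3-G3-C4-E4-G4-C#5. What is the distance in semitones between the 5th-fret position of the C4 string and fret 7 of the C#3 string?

C4 at fret 5 → F4 (MIDI 65); C#3 at fret 7 → G#3 (MIDI 56).
65 − 56 = 9, so the two pitches are 9 semitones apart, with F4 the higher.

9 semitones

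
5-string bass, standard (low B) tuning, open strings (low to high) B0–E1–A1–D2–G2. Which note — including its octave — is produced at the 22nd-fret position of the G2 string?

F4

The open G2 string plus 22 semitones: G–G#–A–A#–…–D#–E–F.
The walk passes from B into C 2 times, so the octave number goes from 2 to 4.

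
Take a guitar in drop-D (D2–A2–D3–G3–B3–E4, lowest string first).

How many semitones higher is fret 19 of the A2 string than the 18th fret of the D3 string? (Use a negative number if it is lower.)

-4 semitones

A2 at fret 19 → E4 (MIDI 64); D3 at fret 18 → G#4 (MIDI 68).
64 − 68 = -4, so the two pitches are 4 semitones apart.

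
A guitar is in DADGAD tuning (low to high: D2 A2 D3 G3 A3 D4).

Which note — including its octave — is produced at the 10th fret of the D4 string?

D4 is MIDI 62. Adding 10 gives 72, which is C5.

C5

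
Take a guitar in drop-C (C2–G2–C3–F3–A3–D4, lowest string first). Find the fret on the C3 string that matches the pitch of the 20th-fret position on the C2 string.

Fret 20 on C2 is MIDI 36 + 20 = 56 (G♯3). On the C3 string (open MIDI 48), that pitch is 56 − 48 = fret 8.

8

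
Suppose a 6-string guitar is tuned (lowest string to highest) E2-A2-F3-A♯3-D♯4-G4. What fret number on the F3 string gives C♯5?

C♯5 is 20 semitones above the open F3 (F–F#–G–G#–…–B–C–C#), so it sits at fret 20.

20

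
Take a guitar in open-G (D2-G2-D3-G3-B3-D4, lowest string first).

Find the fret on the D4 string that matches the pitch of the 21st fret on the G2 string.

Fret 21 on G2 is MIDI 43 + 21 = 64 (E4). On the D4 string (open MIDI 62), that pitch is 64 − 62 = fret 2.

2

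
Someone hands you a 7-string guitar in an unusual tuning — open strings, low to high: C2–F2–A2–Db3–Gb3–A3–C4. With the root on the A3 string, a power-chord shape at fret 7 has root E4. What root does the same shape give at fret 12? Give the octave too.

Moving from fret 7 to fret 12 shifts the root by 5 semitones.
E4 up 5 semitones is A4.

A4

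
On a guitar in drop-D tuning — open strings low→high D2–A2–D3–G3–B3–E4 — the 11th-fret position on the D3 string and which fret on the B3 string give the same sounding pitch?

2

Fret 11 on D3 is MIDI 50 + 11 = 61 (C#4). On the B3 string (open MIDI 59), that pitch is 61 − 59 = fret 2.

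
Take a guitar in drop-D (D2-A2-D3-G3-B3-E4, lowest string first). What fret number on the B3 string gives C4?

C4 is 1 semitone above the open B3 (B–C), so it sits at fret 1.

1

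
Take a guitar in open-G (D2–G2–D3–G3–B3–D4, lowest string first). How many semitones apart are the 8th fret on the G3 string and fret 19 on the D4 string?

18 semitones

G3 at fret 8 → D#4 (MIDI 63); D4 at fret 19 → A5 (MIDI 81).
63 − 81 = -18, so the two pitches are 18 semitones apart, with A5 the higher.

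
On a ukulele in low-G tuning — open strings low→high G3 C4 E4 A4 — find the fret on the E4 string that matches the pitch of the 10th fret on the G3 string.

Fret 10 on G3 is MIDI 55 + 10 = 65 (F4). On the E4 string (open MIDI 64), that pitch is 65 − 64 = fret 1.

1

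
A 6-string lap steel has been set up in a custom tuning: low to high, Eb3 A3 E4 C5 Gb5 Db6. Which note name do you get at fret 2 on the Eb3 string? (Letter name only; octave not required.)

Each fret is one semitone, so Eb3 + 2 = F.

F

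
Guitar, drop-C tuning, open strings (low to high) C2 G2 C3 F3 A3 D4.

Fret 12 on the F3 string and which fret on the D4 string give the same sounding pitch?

Fret 12 on F3 is MIDI 53 + 12 = 65 (F4). On the D4 string (open MIDI 62), that pitch is 65 − 62 = fret 3.

3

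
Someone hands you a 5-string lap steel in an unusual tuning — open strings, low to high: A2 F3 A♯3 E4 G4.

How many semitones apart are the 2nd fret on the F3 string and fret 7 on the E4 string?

16 semitones

F3 at fret 2 → G3 (MIDI 55); E4 at fret 7 → B4 (MIDI 71).
55 − 71 = -16, so the two pitches are 16 semitones apart, with B4 the higher.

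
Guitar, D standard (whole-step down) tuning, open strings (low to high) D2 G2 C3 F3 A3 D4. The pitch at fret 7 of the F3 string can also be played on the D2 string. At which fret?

F3 at fret 7 is F3 + 7 semitones = C4.
The open D2 string is 15 semitones below the open F3, so the same pitch on the D2 string lies at fret 7 + 15 = 22.

22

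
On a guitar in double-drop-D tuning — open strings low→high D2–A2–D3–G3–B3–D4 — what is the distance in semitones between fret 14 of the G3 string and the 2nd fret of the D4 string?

G3 at fret 14 → A4 (MIDI 69); D4 at fret 2 → E4 (MIDI 64).
69 − 64 = 5, so the two pitches are 5 semitones apart, with A4 the higher.

5 semitones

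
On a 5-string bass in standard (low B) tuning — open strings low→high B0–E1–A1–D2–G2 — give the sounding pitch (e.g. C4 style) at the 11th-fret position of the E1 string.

D#2

The open E1 string plus 11 semitones: E–F–F#–G–…–C#–D–D#.
The walk passes from B into C once, so the octave number goes from 1 to 2.
(Equivalently spelled Eb2.)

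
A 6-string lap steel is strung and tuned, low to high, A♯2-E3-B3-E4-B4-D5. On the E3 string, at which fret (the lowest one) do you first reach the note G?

From E3, count semitones up the chromatic scale until reaching G: E–F–F#–G — 3 steps.

3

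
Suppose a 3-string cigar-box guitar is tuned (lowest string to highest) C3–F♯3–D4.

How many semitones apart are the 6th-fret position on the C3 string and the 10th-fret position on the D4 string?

C3 at fret 6 → F♯3 (MIDI 54); D4 at fret 10 → C5 (MIDI 72).
54 − 72 = -18, so the two pitches are 18 semitones apart, with C5 the higher.

18 semitones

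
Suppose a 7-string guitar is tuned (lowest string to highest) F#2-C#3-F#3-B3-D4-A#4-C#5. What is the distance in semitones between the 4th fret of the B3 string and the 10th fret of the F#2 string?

11 semitones

B3 at fret 4 → D#4 (MIDI 63); F#2 at fret 10 → E3 (MIDI 52).
63 − 52 = 11, so the two pitches are 11 semitones apart, with D#4 the higher.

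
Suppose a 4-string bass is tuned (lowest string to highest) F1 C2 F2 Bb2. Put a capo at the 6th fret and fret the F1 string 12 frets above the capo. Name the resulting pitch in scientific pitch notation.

B2

The capo raises the open F1 by 6 semitones to B1; fretting 12 more gives F1 + 6 + 12 = F1 + 18 semitones = B2.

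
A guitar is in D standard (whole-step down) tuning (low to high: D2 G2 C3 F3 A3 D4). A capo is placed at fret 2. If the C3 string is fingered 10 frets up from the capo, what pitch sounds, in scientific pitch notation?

C4

The capo raises the open C3 by 2 semitones to D3; fretting 10 more gives C3 + 2 + 10 = C3 + 12 semitones = C4.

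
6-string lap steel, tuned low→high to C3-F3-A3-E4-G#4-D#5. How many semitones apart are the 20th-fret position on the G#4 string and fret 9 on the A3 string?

G#4 at fret 20 → E6 (MIDI 88); A3 at fret 9 → F#4 (MIDI 66).
88 − 66 = 22, so the two pitches are 22 semitones apart, with E6 the higher.

22 semitones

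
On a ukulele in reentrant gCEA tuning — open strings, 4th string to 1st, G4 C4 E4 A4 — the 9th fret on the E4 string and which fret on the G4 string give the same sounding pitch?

6

E4 at fret 9 is E4 + 9 semitones = C#5.
The open G4 string is 3 semitones above the open E4, so the same pitch on the G4 string lies at fret 9 − 3 = 6.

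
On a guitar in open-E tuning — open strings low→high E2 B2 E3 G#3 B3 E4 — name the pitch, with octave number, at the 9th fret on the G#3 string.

F4

The open G#3 string plus 9 semitones: G#–A–A#–B–C–C#–D–D#–E–F.
The walk passes from B into C once, so the octave number goes from 3 to 4.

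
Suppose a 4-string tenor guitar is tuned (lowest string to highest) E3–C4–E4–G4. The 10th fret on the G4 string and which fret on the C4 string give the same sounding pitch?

Fret 10 on G4 is MIDI 67 + 10 = 77 (F5). On the C4 string (open MIDI 60), that pitch is 77 − 60 = fret 17.

17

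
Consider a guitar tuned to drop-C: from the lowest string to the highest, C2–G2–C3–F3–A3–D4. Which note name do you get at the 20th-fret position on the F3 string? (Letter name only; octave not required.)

F3 is MIDI 53. Adding 20 gives 73; 73 mod 12 = 1, i.e. C#.
(Equivalently spelled Db.)

C#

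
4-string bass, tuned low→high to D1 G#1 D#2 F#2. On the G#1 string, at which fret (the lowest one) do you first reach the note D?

From G#1, count semitones up the chromatic scale until reaching D: G#–A–A#–B–C–C#–D — 6 steps.

6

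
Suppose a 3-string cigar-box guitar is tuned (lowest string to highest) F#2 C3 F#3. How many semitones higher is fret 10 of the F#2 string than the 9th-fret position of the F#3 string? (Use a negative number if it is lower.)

F#2 at fret 10 → E3 (MIDI 52); F#3 at fret 9 → D#4 (MIDI 63).
52 − 63 = -11, so the two pitches are 11 semitones apart.

-11 semitones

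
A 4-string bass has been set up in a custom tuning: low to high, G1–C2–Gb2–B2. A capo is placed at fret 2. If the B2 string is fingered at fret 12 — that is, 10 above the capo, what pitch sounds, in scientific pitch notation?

B3

The capo raises the open B2 by 2 semitones to Db3; fretting 10 more gives B2 + 2 + 10 = B2 + 12 semitones = B3.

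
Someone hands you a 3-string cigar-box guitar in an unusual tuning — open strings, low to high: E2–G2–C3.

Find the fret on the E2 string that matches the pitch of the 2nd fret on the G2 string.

G2 at fret 2 is G2 + 2 semitones = A2.
The open E2 string is 3 semitones below the open G2, so the same pitch on the E2 string lies at fret 2 + 3 = 5.

5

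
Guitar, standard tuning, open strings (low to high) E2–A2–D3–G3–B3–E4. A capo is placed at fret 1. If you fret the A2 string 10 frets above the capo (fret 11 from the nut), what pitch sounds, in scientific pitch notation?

G♯3

The capo raises the open A2 by 1 semitone to A♯2; fretting 10 more gives A2 + 1 + 10 = A2 + 11 semitones = G♯3.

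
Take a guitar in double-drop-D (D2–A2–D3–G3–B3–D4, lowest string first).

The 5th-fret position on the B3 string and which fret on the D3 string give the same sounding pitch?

14

B3 at fret 5 is B3 + 5 semitones = E4.
The open D3 string is 9 semitones below the open B3, so the same pitch on the D3 string lies at fret 5 + 9 = 14.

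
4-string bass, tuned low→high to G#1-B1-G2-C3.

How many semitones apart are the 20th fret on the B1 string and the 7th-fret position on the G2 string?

5 semitones

B1 at fret 20 → G3 (MIDI 55); G2 at fret 7 → D3 (MIDI 50).
55 − 50 = 5, so the two pitches are 5 semitones apart, with G3 the higher.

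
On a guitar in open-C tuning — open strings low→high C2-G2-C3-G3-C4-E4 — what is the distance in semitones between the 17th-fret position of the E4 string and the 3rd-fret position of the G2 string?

35 semitones

E4 at fret 17 → A5 (MIDI 81); G2 at fret 3 → A#2 (MIDI 46).
81 − 46 = 35, so the two pitches are 35 semitones apart, with A5 the higher.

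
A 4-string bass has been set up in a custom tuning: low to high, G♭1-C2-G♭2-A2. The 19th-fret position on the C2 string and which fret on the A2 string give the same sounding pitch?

Fret 19 on C2 is MIDI 36 + 19 = 55 (G3). On the A2 string (open MIDI 45), that pitch is 55 − 45 = fret 10.

10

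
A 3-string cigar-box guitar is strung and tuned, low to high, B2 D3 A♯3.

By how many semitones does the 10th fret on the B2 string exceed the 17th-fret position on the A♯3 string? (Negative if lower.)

-18 semitones

B2 at fret 10 → A3 (MIDI 57); A♯3 at fret 17 → D♯5 (MIDI 75).
57 − 75 = -18, so the two pitches are 18 semitones apart.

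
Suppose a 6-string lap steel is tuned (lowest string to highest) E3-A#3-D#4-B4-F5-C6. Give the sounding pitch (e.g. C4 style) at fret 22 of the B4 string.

A6

The open B4 string plus 22 semitones: B–C–C#–D–…–G–G#–A.
The walk passes from B into C 2 times, so the octave number goes from 4 to 6.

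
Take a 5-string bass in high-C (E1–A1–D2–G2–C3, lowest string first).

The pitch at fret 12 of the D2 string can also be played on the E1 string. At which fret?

22

D2 at fret 12 is D2 + 12 semitones = D3.
The open E1 string is 10 semitones below the open D2, so the same pitch on the E1 string lies at fret 12 + 10 = 22.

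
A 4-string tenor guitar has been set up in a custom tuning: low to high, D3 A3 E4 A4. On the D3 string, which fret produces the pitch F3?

F3 is 3 semitones above the open D3 (D–Eb–E–F), so it sits at fret 3.

3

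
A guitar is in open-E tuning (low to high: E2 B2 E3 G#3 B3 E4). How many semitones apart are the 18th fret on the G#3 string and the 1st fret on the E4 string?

G#3 at fret 18 → D5 (MIDI 74); E4 at fret 1 → F4 (MIDI 65).
74 − 65 = 9, so the two pitches are 9 semitones apart, with D5 the higher.

9 semitones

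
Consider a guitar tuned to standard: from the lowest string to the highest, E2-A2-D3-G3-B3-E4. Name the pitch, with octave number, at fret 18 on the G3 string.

G3 is MIDI 55. Adding 18 gives 73, which is C#5.

C#5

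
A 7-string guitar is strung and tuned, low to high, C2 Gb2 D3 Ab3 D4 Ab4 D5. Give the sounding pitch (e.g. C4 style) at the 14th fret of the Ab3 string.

Bb4

Ab3 is MIDI 56. Adding 14 gives 70, which is Bb4.
(Equivalently spelled A#4.)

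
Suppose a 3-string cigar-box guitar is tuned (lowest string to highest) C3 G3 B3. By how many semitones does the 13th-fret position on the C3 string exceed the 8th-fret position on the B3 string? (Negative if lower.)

C3 at fret 13 → D♭4 (MIDI 61); B3 at fret 8 → G4 (MIDI 67).
61 − 67 = -6, so the two pitches are 6 semitones apart.

-6 semitones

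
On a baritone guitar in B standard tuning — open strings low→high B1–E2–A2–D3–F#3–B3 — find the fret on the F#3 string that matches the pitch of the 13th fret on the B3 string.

18

Fret 13 on B3 is MIDI 59 + 13 = 72 (C5). On the F#3 string (open MIDI 54), that pitch is 72 − 54 = fret 18.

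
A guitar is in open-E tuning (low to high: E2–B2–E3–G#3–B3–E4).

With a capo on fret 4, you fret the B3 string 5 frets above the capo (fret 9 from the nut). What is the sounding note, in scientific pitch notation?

G#4

The capo raises the open B3 by 4 semitones to D#4; fretting 5 more gives B3 + 4 + 5 = B3 + 9 semitones = G#4.
(Also written Ab.)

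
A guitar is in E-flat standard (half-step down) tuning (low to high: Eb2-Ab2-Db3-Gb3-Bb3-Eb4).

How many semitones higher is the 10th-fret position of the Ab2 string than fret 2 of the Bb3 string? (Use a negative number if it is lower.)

Ab2 at fret 10 → Gb3 (MIDI 54); Bb3 at fret 2 → C4 (MIDI 60).
54 − 60 = -6, so the two pitches are 6 semitones apart.

-6 semitones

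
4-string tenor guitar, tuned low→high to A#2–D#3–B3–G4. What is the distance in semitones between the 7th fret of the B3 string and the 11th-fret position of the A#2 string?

B3 at fret 7 → F#4 (MIDI 66); A#2 at fret 11 → A3 (MIDI 57).
66 − 57 = 9, so the two pitches are 9 semitones apart, with F#4 the higher.

9 semitones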